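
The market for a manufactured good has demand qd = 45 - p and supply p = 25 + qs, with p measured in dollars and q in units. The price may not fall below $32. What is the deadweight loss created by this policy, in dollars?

0

Rearranging supply gives qs = p - 25. In a free market, 45 - p = p - 25 gives the equilibrium p* = 35, q* = 10.
Since 32 is below p* = 35, the floor does not bind and the free-market outcome prevails.
Since the control does not bind, no trades are prevented and deadweight loss is zero.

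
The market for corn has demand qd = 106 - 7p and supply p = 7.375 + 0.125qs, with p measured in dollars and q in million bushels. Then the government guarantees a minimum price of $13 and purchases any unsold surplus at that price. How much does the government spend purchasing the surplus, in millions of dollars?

390

Rearranging supply gives qs = 8p - 59. Without the control the market clears where 106 - 7p = 8p - 59, i.e. p* = 11 and q* = 29.
Because the floor (13) lies above the market-clearing price, it is binding.
At p = 13: qd = 106 - 7·13 = 15 and qs = 8·13 - 59 = 45.
Surplus = qs - qd = 30.
Government expenditure = surplus × support price = 30 × 13 = 390.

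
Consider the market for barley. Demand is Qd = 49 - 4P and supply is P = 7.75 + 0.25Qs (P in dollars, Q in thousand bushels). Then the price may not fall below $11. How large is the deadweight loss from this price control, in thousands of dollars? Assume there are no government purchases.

4

Rearranging supply gives Qs = 4P - 31. Without the control the market clears where 49 - 4P = 4P - 31, i.e. P* = 10 and Q* = 9.
The floor of 11 is above the equilibrium price 10, so it binds.
At P = 11: Qd = 49 - 4·11 = 5 and Qs = 4·11 - 31 = 13.
Quantity traded falls to 5. At Q = 5 the demand price is (49 - 5)/4 = 11 and the supply price is (31 + 5)/4 = 9.
Deadweight loss = ½ · (11 - 9) · (9 - 5) = ½ · 2 · 4 = 4.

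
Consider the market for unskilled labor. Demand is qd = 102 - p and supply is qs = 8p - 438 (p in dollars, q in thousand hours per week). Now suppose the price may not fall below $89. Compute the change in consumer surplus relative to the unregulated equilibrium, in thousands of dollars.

Setting quantity demanded equal to quantity supplied, 102 - p = 8p - 438, gives p* = 60 and q* = 42.
The floor of 89 is above the equilibrium price 60, so it binds.
At p = 89: qd = 102 - 89 = 13 and qs = 8·89 - 438 = 274.
Consumer surplus without the control is ½ · (102 - 60) · 42 = 882.
With the floor, consumers buy 13 units at 89, so CS = ½ · (102 - 89) · 13 = 84.5.
Change in consumer surplus = 84.5 - 882 = -797.5.

-797.5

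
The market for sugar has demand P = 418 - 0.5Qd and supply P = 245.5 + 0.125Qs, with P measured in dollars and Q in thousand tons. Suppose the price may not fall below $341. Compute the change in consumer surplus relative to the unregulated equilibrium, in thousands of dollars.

Rearranging demand gives Qd = 836 - 2P; rearranging supply gives Qs = 8P - 1964. Equilibrium: 836 - 2P = 8P - 1964, so 2800 = 10P and P* = 280, Q* = 276.
Since 341 > 280, the floor is binding.
At P = 341: Qd = 836 - 2·341 = 154 and Qs = 8·341 - 1964 = 764.
Consumer surplus without the control is ½ · (418 - 280) · 276 = 19044.
With the floor, consumers buy 154 units at 341, so CS = ½ · (418 - 341) · 154 = 5929.
Change in consumer surplus = 5929 - 19044 = -13115.

-13115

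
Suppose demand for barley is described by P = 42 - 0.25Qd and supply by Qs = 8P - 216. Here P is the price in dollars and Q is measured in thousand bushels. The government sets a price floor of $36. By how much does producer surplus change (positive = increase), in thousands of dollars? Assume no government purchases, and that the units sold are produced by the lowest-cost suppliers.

Rearranging demand gives Qd = 168 - 4P. Setting quantity demanded equal to quantity supplied, 168 - 4P = 8P - 216, gives P* = 32 and Q* = 40.
The floor of 36 is above the equilibrium price 32, so it binds.
At P = 36: Qd = 168 - 4·36 = 24 and Qs = 8·36 - 216 = 72.
Producer surplus without the control is ½ · (32 - 27) · 40 = 100.
With the floor, 24 units are sold at 36. The supply price at Q = 24 is 30, so PS = ½ · [(36 - 27) + (36 - 30)] · 24 = 180.
Change in producer surplus = 180 - 100 = 80.

80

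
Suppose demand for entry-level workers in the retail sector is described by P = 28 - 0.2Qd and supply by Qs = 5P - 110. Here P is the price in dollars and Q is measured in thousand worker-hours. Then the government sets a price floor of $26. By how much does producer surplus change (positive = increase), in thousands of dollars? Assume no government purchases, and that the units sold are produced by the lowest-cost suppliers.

Rearranging demand gives Qd = 140 - 5P. Without the control the market clears where 140 - 5P = 5P - 110, i.e. P* = 25 and Q* = 15.
Since 26 > 25, the floor is binding.
At P = 26: Qd = 140 - 5·26 = 10 and Qs = 5·26 - 110 = 20.
Producer surplus without the control is ½ · (25 - 22) · 15 = 22.5.
With the floor, 10 units are sold at 26. The supply price at Q = 10 is 24, so PS = ½ · [(26 - 22) + (26 - 24)] · 10 = 30.
Change in producer surplus = 30 - 22.5 = 7.5.

7.5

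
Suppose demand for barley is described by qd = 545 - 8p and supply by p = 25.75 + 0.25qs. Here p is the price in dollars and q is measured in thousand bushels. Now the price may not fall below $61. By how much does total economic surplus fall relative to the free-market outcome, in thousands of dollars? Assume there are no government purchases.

Rearranging supply gives qs = 4p - 103. Setting quantity demanded equal to quantity supplied, 545 - 8p = 4p - 103, gives p* = 54 and q* = 113.
The floor of 61 is above the equilibrium price 54, so it binds.
At p = 61: qd = 545 - 8·61 = 57 and qs = 4·61 - 103 = 141.
Quantity traded falls to 57. At q = 57 the demand price is (545 - 57)/8 = 61 and the supply price is (103 + 57)/4 = 40.
Deadweight loss = ½ · (61 - 40) · (113 - 57) = ½ · 21 · 56 = 588.

588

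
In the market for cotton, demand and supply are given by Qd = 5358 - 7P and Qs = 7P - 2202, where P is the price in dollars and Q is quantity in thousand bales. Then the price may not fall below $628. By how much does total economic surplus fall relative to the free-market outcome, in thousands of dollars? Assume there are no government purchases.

Equilibrium: 5358 - 7P = 7P - 2202, so 7560 = 14P and P* = 540, Q* = 1578.
Because the floor (628) lies above the market-clearing price, it is binding.
At P = 628: Qd = 5358 - 7·628 = 962 and Qs = 7·628 - 2202 = 2194.
Quantity traded falls to 962. At Q = 962 the demand price is (5358 - 962)/7 = 628 and the supply price is (2202 + 962)/7 = 452.
Deadweight loss = ½ · (628 - 452) · (1578 - 962) = ½ · 176 · 616 = 54208.

54208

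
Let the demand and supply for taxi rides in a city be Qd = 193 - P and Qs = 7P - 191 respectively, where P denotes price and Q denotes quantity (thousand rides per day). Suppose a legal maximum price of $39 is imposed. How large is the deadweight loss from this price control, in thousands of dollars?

2268

Equilibrium: 193 - P = 7P - 191, so 384 = 8P and P* = 48, Q* = 145.
Since 39 < 48, the ceiling is binding.
At P = 39: Qd = 193 - 39 = 154 and Qs = 7·39 - 191 = 82.
Quantity traded falls to 82. At Q = 82 the demand price is 193 - 82 = 111 and the supply price is (191 + 82)/7 = 39.
Deadweight loss = ½ · (111 - 39) · (145 - 82) = ½ · 72 · 63 = 2268.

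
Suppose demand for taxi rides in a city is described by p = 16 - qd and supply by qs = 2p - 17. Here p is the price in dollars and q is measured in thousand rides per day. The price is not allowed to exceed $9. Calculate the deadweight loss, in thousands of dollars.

12

Rearranging demand gives qd = 16 - p. Equilibrium: 16 - p = 2p - 17, so 33 = 3p and p* = 11, q* = 5.
Since 9 < 11, the ceiling is binding.
At p = 9: qd = 16 - 9 = 7 and qs = 2·9 - 17 = 1.
Quantity traded falls to 1. At q = 1 the demand price is 16 - 1 = 15 and the supply price is (17 + 1)/2 = 9.
Deadweight loss = ½ · (15 - 9) · (5 - 1) = ½ · 6 · 4 = 12.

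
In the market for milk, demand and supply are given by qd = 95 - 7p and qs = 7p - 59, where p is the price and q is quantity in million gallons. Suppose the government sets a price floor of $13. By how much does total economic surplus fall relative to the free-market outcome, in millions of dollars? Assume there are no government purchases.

28

In a free market, 95 - 7p = 7p - 59 gives the equilibrium p* = 11, q* = 18.
The floor of 13 is above the equilibrium price 11, so it binds.
At p = 13: qd = 95 - 7·13 = 4 and qs = 7·13 - 59 = 32.
Quantity traded falls to 4. At q = 4 the demand price is (95 - 4)/7 = 13 and the supply price is (59 + 4)/7 = 9.
Deadweight loss = ½ · (13 - 9) · (18 - 4) = ½ · 4 · 14 = 28.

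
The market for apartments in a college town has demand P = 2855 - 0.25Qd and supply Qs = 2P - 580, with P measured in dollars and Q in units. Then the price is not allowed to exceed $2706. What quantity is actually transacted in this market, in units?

Rearranging demand gives Qd = 11420 - 4P. Equilibrium: 11420 - 4P = 2P - 580, so 12000 = 6P and P* = 2000, Q* = 3420.
Since 2706 is above P* = 2000, the ceiling does not bind and the free-market outcome prevails.

3420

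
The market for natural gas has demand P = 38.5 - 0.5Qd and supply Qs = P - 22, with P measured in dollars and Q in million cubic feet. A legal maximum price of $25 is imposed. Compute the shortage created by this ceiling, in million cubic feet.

Rearranging demand gives Qd = 77 - 2P. Setting quantity demanded equal to quantity supplied, 77 - 2P = P - 22, gives P* = 33 and Q* = 11.
Because the ceiling (25) lies below the market-clearing price, it is binding.
At P = 25: Qd = 77 - 2·25 = 27 and Qs = 25 - 22 = 3.
Shortage = Qd - Qs = 27 - 3 = 24.

24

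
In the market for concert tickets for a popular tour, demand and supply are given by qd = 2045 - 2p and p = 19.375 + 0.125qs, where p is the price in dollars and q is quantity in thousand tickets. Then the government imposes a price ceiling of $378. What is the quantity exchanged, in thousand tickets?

1605

Rearranging supply gives qs = 8p - 155. In a free market, 2045 - 2p = 8p - 155 gives the equilibrium p* = 220, q* = 1605.
The ceiling of 378 is above the equilibrium price 220, so it is not binding; the market clears at p* = 220, q* = 1605.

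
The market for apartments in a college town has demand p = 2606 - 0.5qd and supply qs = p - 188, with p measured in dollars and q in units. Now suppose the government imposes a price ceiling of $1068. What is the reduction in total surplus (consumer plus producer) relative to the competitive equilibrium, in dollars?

Rearranging demand gives qd = 5212 - 2p. Equilibrium: 5212 - 2p = p - 188, so 5400 = 3p and p* = 1800, q* = 1612.
The ceiling of 1068 is below the equilibrium price 1800, so it binds.
At p = 1068: qd = 5212 - 2·1068 = 3076 and qs = 1068 - 188 = 880.
Quantity traded falls to 880. At q = 880 the demand price is (5212 - 880)/2 = 2166 and the supply price is 188 + 880 = 1068.
Deadweight loss = ½ · (2166 - 1068) · (1612 - 880) = ½ · 1098 · 732 = 401868.

401868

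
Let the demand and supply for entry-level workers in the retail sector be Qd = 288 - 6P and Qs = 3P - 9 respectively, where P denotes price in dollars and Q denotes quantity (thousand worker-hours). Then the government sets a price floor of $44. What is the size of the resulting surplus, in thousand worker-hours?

99

Without the control the market clears where 288 - 6P = 3P - 9, i.e. P* = 33 and Q* = 90.
The floor of 44 is above the equilibrium price 33, so it binds.
At P = 44: Qd = 288 - 6·44 = 24 and Qs = 3·44 - 9 = 123.
Surplus = Qs - Qd = 123 - 24 = 99.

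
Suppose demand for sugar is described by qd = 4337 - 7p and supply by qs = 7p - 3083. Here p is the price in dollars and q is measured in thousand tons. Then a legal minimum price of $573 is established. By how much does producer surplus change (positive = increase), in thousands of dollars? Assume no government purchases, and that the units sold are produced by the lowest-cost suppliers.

7546.5

Without the control the market clears where 4337 - 7p = 7p - 3083, i.e. p* = 530 and q* = 627.
The floor of 573 is above the equilibrium price 530, so it binds.
At p = 573: qd = 4337 - 7·573 = 326 and qs = 7·573 - 3083 = 928.
Producer surplus without the control is ½ · (530 - 3083/7) · 627 = 393129/14.
With the floor, 326 units are sold at 573. The supply price at q = 326 is 487, so PS = ½ · [(573 - 3083/7) + (573 - 487)] · 326 = 249390/7.
Change in producer surplus = 249390/7 - 393129/14 = 7546.5.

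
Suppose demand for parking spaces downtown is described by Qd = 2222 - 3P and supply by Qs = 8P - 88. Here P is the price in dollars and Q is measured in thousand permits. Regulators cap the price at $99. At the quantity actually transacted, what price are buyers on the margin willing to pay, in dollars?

In a free market, 2222 - 3P = 8P - 88 gives the equilibrium P* = 210, Q* = 1592.
The ceiling of 99 is below the equilibrium price 210, so it binds.
At P = 99: Qd = 2222 - 3·99 = 1925 and Qs = 8·99 - 88 = 704.
Only 704 units reach the market. On the demand curve, the marginal buyer's willingness to pay at Q = 704 is (2222 - 704)/3 = 506.

506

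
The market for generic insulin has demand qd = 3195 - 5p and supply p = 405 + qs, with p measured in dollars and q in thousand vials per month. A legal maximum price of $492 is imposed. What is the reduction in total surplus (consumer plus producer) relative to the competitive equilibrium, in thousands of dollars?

6998.4

Rearranging supply gives qs = p - 405. Setting quantity demanded equal to quantity supplied, 3195 - 5p = p - 405, gives p* = 600 and q* = 195.
The ceiling of 492 is below the equilibrium price 600, so it binds.
At p = 492: qd = 3195 - 5·492 = 735 and qs = 492 - 405 = 87.
Quantity traded falls to 87. At q = 87 the demand price is (3195 - 87)/5 = 621.6 and the supply price is 405 + 87 = 492.
Deadweight loss = ½ · (621.6 - 492) · (195 - 87) = ½ · 129.6 · 108 = 6998.4.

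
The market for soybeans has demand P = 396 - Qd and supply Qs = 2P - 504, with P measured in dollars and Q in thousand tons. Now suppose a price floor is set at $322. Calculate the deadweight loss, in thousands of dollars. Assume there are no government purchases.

363

Rearranging demand gives Qd = 396 - P. Without the control the market clears where 396 - P = 2P - 504, i.e. P* = 300 and Q* = 96.
The floor of 322 is above the equilibrium price 300, so it binds.
At P = 322: Qd = 396 - 322 = 74 and Qs = 2·322 - 504 = 140.
Quantity traded falls to 74. At Q = 74 the demand price is 396 - 74 = 322 and the supply price is (504 + 74)/2 = 289.
Deadweight loss = ½ · (322 - 289) · (96 - 74) = ½ · 33 · 22 = 363.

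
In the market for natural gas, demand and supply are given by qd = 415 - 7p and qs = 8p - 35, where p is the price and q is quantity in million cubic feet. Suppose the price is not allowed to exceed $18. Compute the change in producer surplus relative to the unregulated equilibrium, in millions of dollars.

Setting quantity demanded equal to quantity supplied, 415 - 7p = 8p - 35, gives p* = 30 and q* = 205.
The ceiling of 18 is below the equilibrium price 30, so it binds.
At p = 18: qd = 415 - 7·18 = 289 and qs = 8·18 - 35 = 109.
Producer surplus without the control is ½ · (30 - 4.375) · 205 = 2626.5625.
With the ceiling, producers sell 109 units at 18, so PS = ½ · (18 - 4.375) · 109 = 742.5625.
Change in producer surplus = 742.5625 - 2626.5625 = -1884.

-1884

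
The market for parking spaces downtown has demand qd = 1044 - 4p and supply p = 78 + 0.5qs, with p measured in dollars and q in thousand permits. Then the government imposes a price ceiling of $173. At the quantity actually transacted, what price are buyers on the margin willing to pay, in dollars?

213.5

Rearranging supply gives qs = 2p - 156. Without the control the market clears where 1044 - 4p = 2p - 156, i.e. p* = 200 and q* = 244.
Because the ceiling (173) lies below the market-clearing price, it is binding.
At p = 173: qd = 1044 - 4·173 = 352 and qs = 2·173 - 156 = 190.
Only 190 units reach the market. On the demand curve, the marginal buyer's willingness to pay at q = 190 is (1044 - 190)/4 = 213.5.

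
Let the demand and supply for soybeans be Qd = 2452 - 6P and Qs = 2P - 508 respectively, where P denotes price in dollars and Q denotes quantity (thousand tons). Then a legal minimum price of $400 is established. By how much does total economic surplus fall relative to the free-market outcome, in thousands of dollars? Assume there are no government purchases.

In a free market, 2452 - 6P = 2P - 508 gives the equilibrium P* = 370, Q* = 232.
Since 400 > 370, the floor is binding.
At P = 400: Qd = 2452 - 6·400 = 52 and Qs = 2·400 - 508 = 292.
Quantity traded falls to 52. At Q = 52 the demand price is (2452 - 52)/6 = 400 and the supply price is (508 + 52)/2 = 280.
Deadweight loss = ½ · (400 - 280) · (232 - 52) = ½ · 120 · 180 = 10800.

10800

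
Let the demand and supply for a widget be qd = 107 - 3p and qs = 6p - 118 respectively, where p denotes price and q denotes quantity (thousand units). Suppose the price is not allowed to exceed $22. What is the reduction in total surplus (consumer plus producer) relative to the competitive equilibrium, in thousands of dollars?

Equilibrium: 107 - 3p = 6p - 118, so 225 = 9p and p* = 25, q* = 32.
The ceiling of 22 is below the equilibrium price 25, so it binds.
At p = 22: qd = 107 - 3·22 = 41 and qs = 6·22 - 118 = 14.
Quantity traded falls to 14. At q = 14 the demand price is (107 - 14)/3 = 31 and the supply price is (118 + 14)/6 = 22.
Deadweight loss = ½ · (31 - 22) · (32 - 14) = ½ · 9 · 18 = 81.

81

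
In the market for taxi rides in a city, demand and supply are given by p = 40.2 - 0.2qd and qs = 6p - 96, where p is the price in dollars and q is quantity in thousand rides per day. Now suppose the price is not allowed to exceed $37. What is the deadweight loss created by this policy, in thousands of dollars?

0

Rearranging demand gives qd = 201 - 5p. Setting quantity demanded equal to quantity supplied, 201 - 5p = 6p - 96, gives p* = 27 and q* = 66.
Since 37 is above p* = 27, the ceiling does not bind and the free-market outcome prevails.
Since the control does not bind, no trades are prevented and deadweight loss is zero.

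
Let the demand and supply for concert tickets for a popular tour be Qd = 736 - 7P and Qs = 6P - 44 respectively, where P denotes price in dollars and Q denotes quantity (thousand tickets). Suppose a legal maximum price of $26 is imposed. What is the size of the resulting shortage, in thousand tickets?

442

Setting quantity demanded equal to quantity supplied, 736 - 7P = 6P - 44, gives P* = 60 and Q* = 316.
Since 26 < 60, the ceiling is binding.
At P = 26: Qd = 736 - 7·26 = 554 and Qs = 6·26 - 44 = 112.
Shortage = Qd - Qs = 554 - 112 = 442.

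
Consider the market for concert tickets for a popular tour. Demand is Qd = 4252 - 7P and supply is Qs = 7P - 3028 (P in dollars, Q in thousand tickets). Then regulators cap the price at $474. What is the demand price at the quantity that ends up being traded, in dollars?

566

Without the control the market clears where 4252 - 7P = 7P - 3028, i.e. P* = 520 and Q* = 612.
Since 474 < 520, the ceiling is binding.
At P = 474: Qd = 4252 - 7·474 = 934 and Qs = 7·474 - 3028 = 290.
Only 290 units reach the market. On the demand curve, the marginal buyer's willingness to pay at Q = 290 is (4252 - 290)/7 = 566.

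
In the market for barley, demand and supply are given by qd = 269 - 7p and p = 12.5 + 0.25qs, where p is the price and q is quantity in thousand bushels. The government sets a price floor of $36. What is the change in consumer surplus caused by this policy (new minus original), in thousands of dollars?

-290.5

Rearranging supply gives qs = 4p - 50. Without the control the market clears where 269 - 7p = 4p - 50, i.e. p* = 29 and q* = 66.
The floor of 36 is above the equilibrium price 29, so it binds.
At p = 36: qd = 269 - 7·36 = 17 and qs = 4·36 - 50 = 94.
Consumer surplus without the control is ½ · (269/7 - 29) · 66 = 2178/7.
With the floor, consumers buy 17 units at 36, so CS = ½ · (269/7 - 36) · 17 = 289/14.
Change in consumer surplus = 289/14 - 2178/7 = -290.5.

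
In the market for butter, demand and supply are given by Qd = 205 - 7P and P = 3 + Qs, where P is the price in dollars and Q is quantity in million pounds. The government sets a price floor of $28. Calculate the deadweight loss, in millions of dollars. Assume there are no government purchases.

112

Rearranging supply gives Qs = P - 3. In a free market, 205 - 7P = P - 3 gives the equilibrium P* = 26, Q* = 23.
The floor of 28 is above the equilibrium price 26, so it binds.
At P = 28: Qd = 205 - 7·28 = 9 and Qs = 28 - 3 = 25.
Quantity traded falls to 9. At Q = 9 the demand price is (205 - 9)/7 = 28 and the supply price is 3 + 9 = 12.
Deadweight loss = ½ · (28 - 12) · (23 - 9) = ½ · 16 · 14 = 112.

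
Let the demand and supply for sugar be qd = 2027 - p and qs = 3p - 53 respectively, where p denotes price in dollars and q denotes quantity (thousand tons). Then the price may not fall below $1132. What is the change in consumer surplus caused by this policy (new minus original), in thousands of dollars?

Without the control the market clears where 2027 - p = 3p - 53, i.e. p* = 520 and q* = 1507.
Since 1132 > 520, the floor is binding.
At p = 1132: qd = 2027 - 1132 = 895 and qs = 3·1132 - 53 = 3343.
Consumer surplus without the control is ½ · (2027 - 520) · 1507 = 1135524.5.
With the floor, consumers buy 895 units at 1132, so CS = ½ · (2027 - 1132) · 895 = 400512.5.
Change in consumer surplus = 400512.5 - 1135524.5 = -735012.

-735012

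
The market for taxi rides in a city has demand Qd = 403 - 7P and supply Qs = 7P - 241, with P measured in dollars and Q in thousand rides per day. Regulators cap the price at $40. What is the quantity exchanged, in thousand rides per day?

Setting quantity demanded equal to quantity supplied, 403 - 7P = 7P - 241, gives P* = 46 and Q* = 81.
Since 40 < 46, the ceiling is binding.
At P = 40: Qd = 403 - 7·40 = 123 and Qs = 7·40 - 241 = 39.
The quantity actually transacted is the short side, supply: 39.

39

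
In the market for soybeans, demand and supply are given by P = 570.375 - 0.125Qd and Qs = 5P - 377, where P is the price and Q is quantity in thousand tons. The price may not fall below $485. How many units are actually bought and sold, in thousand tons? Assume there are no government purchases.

Rearranging demand gives Qd = 4563 - 8P. Equilibrium: 4563 - 8P = 5P - 377, so 4940 = 13P and P* = 380, Q* = 1523.
Because the floor (485) lies above the market-clearing price, it is binding.
At P = 485: Qd = 4563 - 8·485 = 683 and Qs = 5·485 - 377 = 2048.
The quantity actually transacted is the short side, demand: 683.

683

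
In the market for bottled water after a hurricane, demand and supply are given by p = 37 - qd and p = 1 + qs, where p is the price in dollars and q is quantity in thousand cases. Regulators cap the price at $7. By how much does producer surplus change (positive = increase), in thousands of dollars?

Rearranging demand gives qd = 37 - p; rearranging supply gives qs = p - 1. Equilibrium: 37 - p = p - 1, so 38 = 2p and p* = 19, q* = 18.
Since 7 < 19, the ceiling is binding.
At p = 7: qd = 37 - 7 = 30 and qs = 7 - 1 = 6.
Producer surplus without the control is ½ · (19 - 1) · 18 = 162.
With the ceiling, producers sell 6 units at 7, so PS = ½ · (7 - 1) · 6 = 18.
Change in producer surplus = 18 - 162 = -144.

-144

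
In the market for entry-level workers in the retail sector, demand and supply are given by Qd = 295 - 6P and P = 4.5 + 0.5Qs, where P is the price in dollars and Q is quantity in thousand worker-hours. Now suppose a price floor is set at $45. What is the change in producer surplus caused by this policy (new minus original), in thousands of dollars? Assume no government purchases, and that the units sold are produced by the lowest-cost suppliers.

-266

Rearranging supply gives Qs = 2P - 9. In a free market, 295 - 6P = 2P - 9 gives the equilibrium P* = 38, Q* = 67.
Since 45 > 38, the floor is binding.
At P = 45: Qd = 295 - 6·45 = 25 and Qs = 2·45 - 9 = 81.
Producer surplus without the control is ½ · (38 - 4.5) · 67 = 1122.25.
With the floor, 25 units are sold at 45. The supply price at Q = 25 is 17, so PS = ½ · [(45 - 4.5) + (45 - 17)] · 25 = 856.25.
Change in producer surplus = 856.25 - 1122.25 = -266.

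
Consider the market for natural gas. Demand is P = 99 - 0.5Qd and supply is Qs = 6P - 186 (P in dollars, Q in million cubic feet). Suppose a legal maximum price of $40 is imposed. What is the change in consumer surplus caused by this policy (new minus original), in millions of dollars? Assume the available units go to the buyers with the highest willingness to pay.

-144

Rearranging demand gives Qd = 198 - 2P. Equilibrium: 198 - 2P = 6P - 186, so 384 = 8P and P* = 48, Q* = 102.
Since 40 < 48, the ceiling is binding.
At P = 40: Qd = 198 - 2·40 = 118 and Qs = 6·40 - 186 = 54.
Consumer surplus without the control is ½ · (99 - 48) · 102 = 2601.
With the ceiling, 54 units are sold at 40 (assume they go to the highest-value buyers). The demand price at Q = 54 is 72, so CS = ½ · [(99 - 40) + (72 - 40)] · 54 = 2457.
Change in consumer surplus = 2457 - 2601 = -144.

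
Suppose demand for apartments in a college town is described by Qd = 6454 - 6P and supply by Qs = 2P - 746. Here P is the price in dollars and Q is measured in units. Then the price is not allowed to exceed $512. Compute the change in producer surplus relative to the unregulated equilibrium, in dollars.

Without the control the market clears where 6454 - 6P = 2P - 746, i.e. P* = 900 and Q* = 1054.
The ceiling of 512 is below the equilibrium price 900, so it binds.
At P = 512: Qd = 6454 - 6·512 = 3382 and Qs = 2·512 - 746 = 278.
Producer surplus without the control is ½ · (900 - 373) · 1054 = 277729.
With the ceiling, producers sell 278 units at 512, so PS = ½ · (512 - 373) · 278 = 19321.
Change in producer surplus = 19321 - 277729 = -258408.

-258408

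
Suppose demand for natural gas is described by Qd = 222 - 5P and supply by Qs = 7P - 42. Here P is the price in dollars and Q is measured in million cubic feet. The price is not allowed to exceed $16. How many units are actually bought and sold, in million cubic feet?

70

Without the control the market clears where 222 - 5P = 7P - 42, i.e. P* = 22 and Q* = 112.
Since 16 < 22, the ceiling is binding.
At P = 16: Qd = 222 - 5·16 = 142 and Qs = 7·16 - 42 = 70.
The quantity actually transacted is the short side, supply: 70.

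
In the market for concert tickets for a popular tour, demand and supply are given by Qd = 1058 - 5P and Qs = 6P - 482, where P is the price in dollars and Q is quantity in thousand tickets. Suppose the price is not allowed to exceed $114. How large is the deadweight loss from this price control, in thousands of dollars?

4461.6

Setting quantity demanded equal to quantity supplied, 1058 - 5P = 6P - 482, gives P* = 140 and Q* = 358.
Because the ceiling (114) lies below the market-clearing price, it is binding.
At P = 114: Qd = 1058 - 5·114 = 488 and Qs = 6·114 - 482 = 202.
Quantity traded falls to 202. At Q = 202 the demand price is (1058 - 202)/5 = 171.2 and the supply price is (482 + 202)/6 = 114.
Deadweight loss = ½ · (171.2 - 114) · (358 - 202) = ½ · 57.2 · 156 = 4461.6.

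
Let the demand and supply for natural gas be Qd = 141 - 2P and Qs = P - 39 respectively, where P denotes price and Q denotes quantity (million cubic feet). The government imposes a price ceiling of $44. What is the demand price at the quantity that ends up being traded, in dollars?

68

In a free market, 141 - 2P = P - 39 gives the equilibrium P* = 60, Q* = 21.
Because the ceiling (44) lies below the market-clearing price, it is binding.
At P = 44: Qd = 141 - 2·44 = 53 and Qs = 44 - 39 = 5.
Only 5 units reach the market. On the demand curve, the marginal buyer's willingness to pay at Q = 5 is (141 - 5)/2 = 68.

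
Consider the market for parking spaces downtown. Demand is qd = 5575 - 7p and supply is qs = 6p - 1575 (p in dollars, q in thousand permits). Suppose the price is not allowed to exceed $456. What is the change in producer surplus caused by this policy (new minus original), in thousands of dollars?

Without the control the market clears where 5575 - 7p = 6p - 1575, i.e. p* = 550 and q* = 1725.
Because the ceiling (456) lies below the market-clearing price, it is binding.
At p = 456: qd = 5575 - 7·456 = 2383 and qs = 6·456 - 1575 = 1161.
Producer surplus without the control is ½ · (550 - 262.5) · 1725 = 247968.75.
With the ceiling, producers sell 1161 units at 456, so PS = ½ · (456 - 262.5) · 1161 = 112326.75.
Change in producer surplus = 112326.75 - 247968.75 = -135642.

-135642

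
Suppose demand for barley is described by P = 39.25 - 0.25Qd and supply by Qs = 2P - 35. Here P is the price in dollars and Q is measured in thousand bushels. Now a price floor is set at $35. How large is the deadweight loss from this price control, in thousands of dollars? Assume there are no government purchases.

Rearranging demand gives Qd = 157 - 4P. In a free market, 157 - 4P = 2P - 35 gives the equilibrium P* = 32, Q* = 29.
Because the floor (35) lies above the market-clearing price, it is binding.
At P = 35: Qd = 157 - 4·35 = 17 and Qs = 2·35 - 35 = 35.
Quantity traded falls to 17. At Q = 17 the demand price is (157 - 17)/4 = 35 and the supply price is (35 + 17)/2 = 26.
Deadweight loss = ½ · (35 - 26) · (29 - 17) = ½ · 9 · 12 = 54.

54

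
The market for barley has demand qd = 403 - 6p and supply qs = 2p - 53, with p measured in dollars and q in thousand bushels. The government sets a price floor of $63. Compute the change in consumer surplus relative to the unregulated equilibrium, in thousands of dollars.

-258

Setting quantity demanded equal to quantity supplied, 403 - 6p = 2p - 53, gives p* = 57 and q* = 61.
The floor of 63 is above the equilibrium price 57, so it binds.
At p = 63: qd = 403 - 6·63 = 25 and qs = 2·63 - 53 = 73.
Consumer surplus without the control is ½ · (403/6 - 57) · 61 = 3721/12.
With the floor, consumers buy 25 units at 63, so CS = ½ · (403/6 - 63) · 25 = 625/12.
Change in consumer surplus = 625/12 - 3721/12 = -258.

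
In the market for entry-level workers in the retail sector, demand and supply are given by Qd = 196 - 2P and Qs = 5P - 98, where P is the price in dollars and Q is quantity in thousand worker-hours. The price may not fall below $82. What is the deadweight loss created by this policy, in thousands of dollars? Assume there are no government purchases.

2240

Setting quantity demanded equal to quantity supplied, 196 - 2P = 5P - 98, gives P* = 42 and Q* = 112.
Because the floor (82) lies above the market-clearing price, it is binding.
At P = 82: Qd = 196 - 2·82 = 32 and Qs = 5·82 - 98 = 312.
Quantity traded falls to 32. At Q = 32 the demand price is (196 - 32)/2 = 82 and the supply price is (98 + 32)/5 = 26.
Deadweight loss = ½ · (82 - 26) · (112 - 32) = ½ · 56 · 80 = 2240.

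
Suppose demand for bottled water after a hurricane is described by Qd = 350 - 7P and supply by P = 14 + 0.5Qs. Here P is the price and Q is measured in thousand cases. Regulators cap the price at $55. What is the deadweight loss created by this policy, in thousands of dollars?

0

Rearranging supply gives Qs = 2P - 28. Equilibrium: 350 - 7P = 2P - 28, so 378 = 9P and P* = 42, Q* = 56.
Since 55 is above P* = 42, the ceiling does not bind and the free-market outcome prevails.
Since the control does not bind, no trades are prevented and deadweight loss is zero.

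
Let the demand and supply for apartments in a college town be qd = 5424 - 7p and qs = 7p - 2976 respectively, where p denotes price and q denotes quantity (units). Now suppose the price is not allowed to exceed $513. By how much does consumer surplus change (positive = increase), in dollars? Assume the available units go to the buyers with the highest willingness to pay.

Setting quantity demanded equal to quantity supplied, 5424 - 7p = 7p - 2976, gives p* = 600 and q* = 1224.
The ceiling of 513 is below the equilibrium price 600, so it binds.
At p = 513: qd = 5424 - 7·513 = 1833 and qs = 7·513 - 2976 = 615.
Consumer surplus without the control is ½ · (5424/7 - 600) · 1224 = 749088/7.
With the ceiling, 615 units are sold at 513 (assume they go to the highest-value buyers). The demand price at q = 615 is 687, so CS = ½ · [(5424/7 - 513) + (687 - 513)] · 615 = 1876365/14.
Change in consumer surplus = 1876365/14 - 749088/7 = 27013.5.

27013.5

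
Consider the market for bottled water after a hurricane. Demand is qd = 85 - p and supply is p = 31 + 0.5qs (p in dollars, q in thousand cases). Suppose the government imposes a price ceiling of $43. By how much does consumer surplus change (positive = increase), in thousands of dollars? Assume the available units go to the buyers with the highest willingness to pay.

Rearranging supply gives qs = 2p - 62. Without the control the market clears where 85 - p = 2p - 62, i.e. p* = 49 and q* = 36.
Since 43 < 49, the ceiling is binding.
At p = 43: qd = 85 - 43 = 42 and qs = 2·43 - 62 = 24.
Consumer surplus without the control is ½ · (85 - 49) · 36 = 648.
With the ceiling, 24 units are sold at 43 (assume they go to the highest-value buyers). The demand price at q = 24 is 61, so CS = ½ · [(85 - 43) + (61 - 43)] · 24 = 720.
Change in consumer surplus = 720 - 648 = 72.

72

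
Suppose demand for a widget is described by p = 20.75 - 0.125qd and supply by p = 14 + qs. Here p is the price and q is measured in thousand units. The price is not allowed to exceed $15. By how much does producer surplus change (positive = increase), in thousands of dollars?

-17.5

Rearranging demand gives qd = 166 - 8p; rearranging supply gives qs = p - 14. Without the control the market clears where 166 - 8p = p - 14, i.e. p* = 20 and q* = 6.
The ceiling of 15 is below the equilibrium price 20, so it binds.
At p = 15: qd = 166 - 8·15 = 46 and qs = 15 - 14 = 1.
Producer surplus without the control is ½ · (20 - 14) · 6 = 18.
With the ceiling, producers sell 1 units at 15, so PS = ½ · (15 - 14) · 1 = 0.5.
Change in producer surplus = 0.5 - 18 = -17.5.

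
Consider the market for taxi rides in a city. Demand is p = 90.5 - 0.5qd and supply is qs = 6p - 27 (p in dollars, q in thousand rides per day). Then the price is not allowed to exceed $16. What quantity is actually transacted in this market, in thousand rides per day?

Rearranging demand gives qd = 181 - 2p. In a free market, 181 - 2p = 6p - 27 gives the equilibrium p* = 26, q* = 129.
Since 16 < 26, the ceiling is binding.
At p = 16: qd = 181 - 2·16 = 149 and qs = 6·16 - 27 = 69.
The quantity actually transacted is the short side, supply: 69.

69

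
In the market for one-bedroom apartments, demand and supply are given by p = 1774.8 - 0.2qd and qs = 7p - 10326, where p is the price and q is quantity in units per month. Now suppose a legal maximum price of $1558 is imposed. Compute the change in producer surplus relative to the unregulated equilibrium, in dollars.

-30534

Rearranging demand gives qd = 8874 - 5p. Equilibrium: 8874 - 5p = 7p - 10326, so 19200 = 12p and p* = 1600, q* = 874.
Since 1558 < 1600, the ceiling is binding.
At p = 1558: qd = 8874 - 5·1558 = 1084 and qs = 7·1558 - 10326 = 580.
Producer surplus without the control is ½ · (1600 - 10326/7) · 874 = 381938/7.
With the ceiling, producers sell 580 units at 1558, so PS = ½ · (1558 - 10326/7) · 580 = 168200/7.
Change in producer surplus = 168200/7 - 381938/7 = -30534.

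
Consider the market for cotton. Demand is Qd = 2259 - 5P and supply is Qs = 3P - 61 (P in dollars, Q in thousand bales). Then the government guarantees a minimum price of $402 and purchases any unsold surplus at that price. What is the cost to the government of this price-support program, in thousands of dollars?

Equilibrium: 2259 - 5P = 3P - 61, so 2320 = 8P and P* = 290, Q* = 809.
Since 402 > 290, the floor is binding.
At P = 402: Qd = 2259 - 5·402 = 249 and Qs = 3·402 - 61 = 1145.
Surplus = Qs - Qd = 896.
Government expenditure = surplus × support price = 896 × 402 = 360192.

360192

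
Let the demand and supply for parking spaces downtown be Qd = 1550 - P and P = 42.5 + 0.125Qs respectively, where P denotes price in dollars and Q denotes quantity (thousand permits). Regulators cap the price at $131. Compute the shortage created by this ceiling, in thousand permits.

Rearranging supply gives Qs = 8P - 340. Setting quantity demanded equal to quantity supplied, 1550 - P = 8P - 340, gives P* = 210 and Q* = 1340.
The ceiling of 131 is below the equilibrium price 210, so it binds.
At P = 131: Qd = 1550 - 131 = 1419 and Qs = 8·131 - 340 = 708.
Shortage = Qd - Qs = 1419 - 708 = 711.

711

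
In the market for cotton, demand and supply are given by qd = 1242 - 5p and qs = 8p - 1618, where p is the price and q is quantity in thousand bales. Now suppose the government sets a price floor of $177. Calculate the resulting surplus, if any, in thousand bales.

0

Without the control the market clears where 1242 - 5p = 8p - 1618, i.e. p* = 220 and q* = 142.
Since 177 is below p* = 220, the floor does not bind and the free-market outcome prevails.
Since the control does not bind, there is no surplus.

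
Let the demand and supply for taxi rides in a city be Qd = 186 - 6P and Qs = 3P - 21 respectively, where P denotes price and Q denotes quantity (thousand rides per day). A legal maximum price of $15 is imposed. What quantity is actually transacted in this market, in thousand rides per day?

24

Equilibrium: 186 - 6P = 3P - 21, so 207 = 9P and P* = 23, Q* = 48.
The ceiling of 15 is below the equilibrium price 23, so it binds.
At P = 15: Qd = 186 - 6·15 = 96 and Qs = 3·15 - 21 = 24.
The quantity actually transacted is the short side, supply: 24.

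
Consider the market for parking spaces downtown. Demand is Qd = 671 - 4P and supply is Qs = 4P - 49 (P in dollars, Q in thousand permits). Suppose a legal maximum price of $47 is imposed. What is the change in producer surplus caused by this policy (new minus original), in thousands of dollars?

-9675

In a free market, 671 - 4P = 4P - 49 gives the equilibrium P* = 90, Q* = 311.
Since 47 < 90, the ceiling is binding.
At P = 47: Qd = 671 - 4·47 = 483 and Qs = 4·47 - 49 = 139.
Producer surplus without the control is ½ · (90 - 12.25) · 311 = 12090.125.
With the ceiling, producers sell 139 units at 47, so PS = ½ · (47 - 12.25) · 139 = 2415.125.
Change in producer surplus = 2415.125 - 12090.125 = -9675.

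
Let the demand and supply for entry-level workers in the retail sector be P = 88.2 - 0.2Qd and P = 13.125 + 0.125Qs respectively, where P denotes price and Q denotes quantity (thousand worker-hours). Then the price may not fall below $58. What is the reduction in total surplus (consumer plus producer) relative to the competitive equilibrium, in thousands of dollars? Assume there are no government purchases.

1040

Rearranging demand gives Qd = 441 - 5P; rearranging supply gives Qs = 8P - 105. Equilibrium: 441 - 5P = 8P - 105, so 546 = 13P and P* = 42, Q* = 231.
Because the floor (58) lies above the market-clearing price, it is binding.
At P = 58: Qd = 441 - 5·58 = 151 and Qs = 8·58 - 105 = 359.
Quantity traded falls to 151. At Q = 151 the demand price is (441 - 151)/5 = 58 and the supply price is (105 + 151)/8 = 32.
Deadweight loss = ½ · (58 - 32) · (231 - 151) = ½ · 26 · 80 = 1040.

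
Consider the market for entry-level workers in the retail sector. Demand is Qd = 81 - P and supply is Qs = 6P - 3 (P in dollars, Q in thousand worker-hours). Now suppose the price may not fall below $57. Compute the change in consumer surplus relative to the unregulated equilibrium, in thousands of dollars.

-2092.5

In a free market, 81 - P = 6P - 3 gives the equilibrium P* = 12, Q* = 69.
Because the floor (57) lies above the market-clearing price, it is binding.
At P = 57: Qd = 81 - 57 = 24 and Qs = 6·57 - 3 = 339.
Consumer surplus without the control is ½ · (81 - 12) · 69 = 2380.5.
With the floor, consumers buy 24 units at 57, so CS = ½ · (81 - 57) · 24 = 288.
Change in consumer surplus = 288 - 2380.5 = -2092.5.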